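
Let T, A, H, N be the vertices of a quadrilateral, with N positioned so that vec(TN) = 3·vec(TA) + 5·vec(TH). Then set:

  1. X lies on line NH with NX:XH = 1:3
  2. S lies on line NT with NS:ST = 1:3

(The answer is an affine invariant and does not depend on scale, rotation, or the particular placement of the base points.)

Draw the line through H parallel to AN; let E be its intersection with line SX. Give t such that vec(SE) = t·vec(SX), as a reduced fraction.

t = 23/2

Set T = (0, 0), A = (1, 0), H = (0, 1), N = (3, 5); any affine frame gives the same invariant.
1. X lies on line NH with NX:XH = 1:3 ⇒ X = (9/4, 4)
2. S lies on line NT with NS:ST = 1:3 ⇒ S = (9/4, 15/4)
through H parallel to AN: direction (2, 5); meets SX at E = (9/4, 53/8)
E = S + t·(X−S) with t = 23/2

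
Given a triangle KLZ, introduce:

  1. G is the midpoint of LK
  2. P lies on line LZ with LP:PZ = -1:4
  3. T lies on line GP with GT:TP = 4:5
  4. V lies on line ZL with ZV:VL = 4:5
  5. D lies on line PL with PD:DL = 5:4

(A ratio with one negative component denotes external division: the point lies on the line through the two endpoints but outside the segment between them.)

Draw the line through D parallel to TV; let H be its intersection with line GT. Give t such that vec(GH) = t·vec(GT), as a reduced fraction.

Work in coordinates with K = (0, 0), L = (1, 0), Z = (0, 1).
1. G is the midpoint of LK ⇒ G = (1/2, 0)
2. P lies on line LZ with LP:PZ = -1:4 ⇒ P = (4/3, -1/3)
3. T lies on line GP with GT:TP = 4:5 ⇒ T = (47/54, -4/27)
4. V lies on line ZL with ZV:VL = 4:5 ⇒ V = (4/9, 5/9)
5. D lies on line PL with PD:DL = 5:4 ⇒ D = (31/27, -4/27)
through D parallel to TV: direction (-23/54, 19/27); meets GT at H = (1603/1296, -191/648)
H = G + t·(T−G) with t = 191/96

t = 191/96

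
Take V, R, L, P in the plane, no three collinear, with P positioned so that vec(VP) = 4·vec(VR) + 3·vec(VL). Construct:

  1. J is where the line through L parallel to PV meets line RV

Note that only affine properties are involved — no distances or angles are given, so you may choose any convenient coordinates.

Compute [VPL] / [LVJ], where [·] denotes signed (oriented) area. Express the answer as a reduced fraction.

[VPL]:[LVJ] = -3

Choose coordinates V = (0, 0), R = (1, 0), L = (0, 1), P = (4, 3).
1. J is where the line through L parallel to PV meets line RV ⇒ J = (-4/3, 0)
2·[VPL] = 4, 2·[LVJ] = -4/3
[VPL]:[LVJ] = 4:-4/3 = -3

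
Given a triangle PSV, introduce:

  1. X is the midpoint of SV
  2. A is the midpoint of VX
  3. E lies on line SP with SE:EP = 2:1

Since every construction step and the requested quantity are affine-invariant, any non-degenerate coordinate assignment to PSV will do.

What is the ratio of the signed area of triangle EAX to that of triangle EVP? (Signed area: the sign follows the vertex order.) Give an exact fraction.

Work in coordinates with P = (0, 0), S = (1, 0), V = (0, 1).
1. X is the midpoint of SV ⇒ X = (1/2, 1/2)
2. A is the midpoint of VX ⇒ A = (1/4, 3/4)
3. E lies on line SP with SE:EP = 2:1 ⇒ E = (1/3, 0)
2·[EAX] = -1/6, 2·[EVP] = 1/3
[EAX]:[EVP] = -1/6:1/3 = -1/2

[EAX]:[EVP] = -1/2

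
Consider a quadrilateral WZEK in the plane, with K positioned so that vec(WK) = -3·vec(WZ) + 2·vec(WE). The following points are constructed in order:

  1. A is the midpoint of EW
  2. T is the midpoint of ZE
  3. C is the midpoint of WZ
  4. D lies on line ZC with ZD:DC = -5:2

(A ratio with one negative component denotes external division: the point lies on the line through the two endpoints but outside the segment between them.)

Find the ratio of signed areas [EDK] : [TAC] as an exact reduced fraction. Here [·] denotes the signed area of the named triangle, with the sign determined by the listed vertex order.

[EDK]:[TAC] = -34/3

Assign W = (0, 0), Z = (1, 0), E = (0, 1), K = (-3, 2) — the answer is frame-independent, so this choice is without loss of generality.
1. A is the midpoint of EW ⇒ A = (0, 1/2)
2. T is the midpoint of ZE ⇒ T = (1/2, 1/2)
3. C is the midpoint of WZ ⇒ C = (1/2, 0)
4. D lies on line ZC with ZD:DC = -5:2 ⇒ D = (1/6, 0)
2·[EDK] = -17/6, 2·[TAC] = 1/4
[EDK]:[TAC] = -17/6:1/4 = -34/3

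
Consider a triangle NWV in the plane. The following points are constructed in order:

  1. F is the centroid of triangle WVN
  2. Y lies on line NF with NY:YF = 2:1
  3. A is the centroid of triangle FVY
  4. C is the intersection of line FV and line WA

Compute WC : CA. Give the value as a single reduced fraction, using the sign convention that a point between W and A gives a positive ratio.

Choose coordinates N = (0, 0), W = (1, 0), V = (0, 1).
1. F is the centroid of triangle WVN ⇒ F = (1/3, 1/3)
2. Y lies on line NF with NY:YF = 2:1 ⇒ Y = (2/9, 2/9)
3. A is the centroid of triangle FVY ⇒ A = (5/27, 14/27)
4. C is the intersection of line FV and line WA ⇒ C = (4/15, 7/15)
C = W + t·(A−W) with t = 9/10, so WC:CA = t:(1−t) = 9/10:1/10

WC:CA = 9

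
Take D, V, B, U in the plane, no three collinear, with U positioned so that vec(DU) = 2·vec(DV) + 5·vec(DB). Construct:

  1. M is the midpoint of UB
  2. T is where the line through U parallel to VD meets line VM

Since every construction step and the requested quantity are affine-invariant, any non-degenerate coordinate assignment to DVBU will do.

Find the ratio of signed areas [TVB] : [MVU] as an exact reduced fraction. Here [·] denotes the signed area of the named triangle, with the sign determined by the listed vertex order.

[TVB]:[MVU] = -5/3

Choose coordinates D = (0, 0), V = (1, 0), B = (0, 1), U = (2, 5).
1. M is the midpoint of UB ⇒ M = (1, 3)
2. T is where the line through U parallel to VD meets line VM ⇒ T = (1, 5)
2·[TVB] = -5, 2·[MVU] = 3
[TVB]:[MVU] = -5:3 = -5/3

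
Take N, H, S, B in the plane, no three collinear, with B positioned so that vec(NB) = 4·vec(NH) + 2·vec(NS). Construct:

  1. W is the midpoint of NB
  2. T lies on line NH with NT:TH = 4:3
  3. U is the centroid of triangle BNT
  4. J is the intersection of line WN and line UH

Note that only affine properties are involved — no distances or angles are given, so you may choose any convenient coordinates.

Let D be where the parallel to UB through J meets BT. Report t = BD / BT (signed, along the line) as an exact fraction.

t = -10/17

Choose coordinates N = (0, 0), H = (1, 0), S = (0, 1), B = (4, 2).
1. W is the midpoint of NB ⇒ W = (2, 1)
2. T lies on line NH with NT:TH = 4:3 ⇒ T = (4/7, 0)
3. U is the centroid of triangle BNT ⇒ U = (32/21, 2/3)
4. J is the intersection of line WN and line UH ⇒ J = (28/17, 14/17)
through J parallel to UB: direction (52/21, 4/3); meets BT at D = (716/119, 54/17)
D = B + t·(T−B) with t = -10/17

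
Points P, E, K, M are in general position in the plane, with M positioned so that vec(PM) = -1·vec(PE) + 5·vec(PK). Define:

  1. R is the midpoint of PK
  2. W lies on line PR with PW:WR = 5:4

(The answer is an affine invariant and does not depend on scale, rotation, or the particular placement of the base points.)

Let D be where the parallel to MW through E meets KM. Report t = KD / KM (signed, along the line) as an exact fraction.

t = -67/13

Choose coordinates P = (0, 0), E = (1, 0), K = (0, 1), M = (-1, 5).
1. R is the midpoint of PK ⇒ R = (0, 1/2)
2. W lies on line PR with PW:WR = 5:4 ⇒ W = (0, 5/18)
through E parallel to MW: direction (1, -85/18); meets KM at D = (67/13, -255/13)
D = K + t·(M−K) with t = -67/13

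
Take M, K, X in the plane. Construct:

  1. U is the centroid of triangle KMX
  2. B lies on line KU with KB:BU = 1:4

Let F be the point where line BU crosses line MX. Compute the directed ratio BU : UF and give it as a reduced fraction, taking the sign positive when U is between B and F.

BU:UF = 8/5

Assign M = (0, 0), K = (1, 0), X = (0, 1) — the answer is frame-independent, so this choice is without loss of generality.
1. U is the centroid of triangle KMX ⇒ U = (1/3, 1/3)
2. B lies on line KU with KB:BU = 1:4 ⇒ B = (13/15, 1/15)
line BU meets MX at F = (0, 1/2)
U = B + t·(F−B) with t = 8/13, so BU:UF = 8/13:5/13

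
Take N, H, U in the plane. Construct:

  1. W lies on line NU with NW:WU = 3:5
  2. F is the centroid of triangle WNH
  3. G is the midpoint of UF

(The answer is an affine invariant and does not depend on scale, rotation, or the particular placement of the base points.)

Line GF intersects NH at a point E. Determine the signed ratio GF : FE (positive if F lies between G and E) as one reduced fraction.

GF:FE = 7/2

Set N = (0, 0), H = (1, 0), U = (0, 1); any affine frame gives the same invariant.
1. W lies on line NU with NW:WU = 3:5 ⇒ W = (0, 3/8)
2. F is the centroid of triangle WNH ⇒ F = (1/3, 1/8)
3. G is the midpoint of UF ⇒ G = (1/6, 9/16)
line GF meets NH at E = (8/21, 0)
F = G + t·(E−G) with t = 7/9, so GF:FE = 7/9:2/9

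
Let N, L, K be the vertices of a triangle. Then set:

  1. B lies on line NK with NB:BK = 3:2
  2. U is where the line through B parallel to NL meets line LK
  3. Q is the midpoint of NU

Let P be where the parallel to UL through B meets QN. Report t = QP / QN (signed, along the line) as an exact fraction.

t = -1/5

Set N = (0, 0), L = (1, 0), K = (0, 1); any affine frame gives the same invariant.
1. B lies on line NK with NB:BK = 3:2 ⇒ B = (0, 3/5)
2. U is where the line through B parallel to NL meets line LK ⇒ U = (2/5, 3/5)
3. Q is the midpoint of NU ⇒ Q = (1/5, 3/10)
through B parallel to UL: direction (3/5, -3/5); meets QN at P = (6/25, 9/25)
P = Q + t·(N−Q) with t = -1/5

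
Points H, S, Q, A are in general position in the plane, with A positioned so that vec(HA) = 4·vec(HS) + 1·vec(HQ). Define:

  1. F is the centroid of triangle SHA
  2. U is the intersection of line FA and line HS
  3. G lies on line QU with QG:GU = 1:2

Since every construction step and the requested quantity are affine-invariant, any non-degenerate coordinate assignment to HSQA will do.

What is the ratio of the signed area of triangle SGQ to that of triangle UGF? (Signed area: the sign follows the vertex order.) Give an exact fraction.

Assign H = (0, 0), S = (1, 0), Q = (0, 1), A = (4, 1) — the answer is frame-independent, so this choice is without loss of generality.
1. F is the centroid of triangle SHA ⇒ F = (5/3, 1/3)
2. U is the intersection of line FA and line HS ⇒ U = (1/2, 0)
3. G lies on line QU with QG:GU = 1:2 ⇒ G = (1/6, 2/3)
2·[SGQ] = -1/6, 2·[UGF] = -8/9
[SGQ]:[UGF] = -1/6:-8/9 = 3/16

[SGQ]:[UGF] = 3/16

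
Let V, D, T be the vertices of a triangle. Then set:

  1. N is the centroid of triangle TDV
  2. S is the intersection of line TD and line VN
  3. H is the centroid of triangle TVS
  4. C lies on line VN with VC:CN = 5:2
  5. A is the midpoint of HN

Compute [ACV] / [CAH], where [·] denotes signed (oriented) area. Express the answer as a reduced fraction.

Assign V = (0, 0), D = (1, 0), T = (0, 1) — the answer is frame-independent, so this choice is without loss of generality.
1. N is the centroid of triangle TDV ⇒ N = (1/3, 1/3)
2. S is the intersection of line TD and line VN ⇒ S = (1/2, 1/2)
3. H is the centroid of triangle TVS ⇒ H = (1/6, 1/2)
4. C lies on line VN with VC:CN = 5:2 ⇒ C = (5/21, 5/21)
5. A is the midpoint of HN ⇒ A = (1/4, 5/12)
2·[ACV] = -5/126, 2·[CAH] = 1/63
[ACV]:[CAH] = -5/126:1/63 = -5/2

[ACV]:[CAH] = -5/2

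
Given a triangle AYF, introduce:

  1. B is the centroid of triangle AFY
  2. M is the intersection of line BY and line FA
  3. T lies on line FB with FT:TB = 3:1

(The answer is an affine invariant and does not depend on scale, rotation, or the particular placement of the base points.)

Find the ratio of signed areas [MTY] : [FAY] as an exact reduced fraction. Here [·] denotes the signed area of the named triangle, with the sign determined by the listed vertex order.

Assign A = (0, 0), Y = (1, 0), F = (0, 1) — the answer is frame-independent, so this choice is without loss of generality.
1. B is the centroid of triangle AFY ⇒ B = (1/3, 1/3)
2. M is the intersection of line BY and line FA ⇒ M = (0, 1/2)
3. T lies on line FB with FT:TB = 3:1 ⇒ T = (1/4, 1/2)
2·[MTY] = -1/8, 2·[FAY] = 1
[MTY]:[FAY] = -1/8:1 = -1/8

[MTY]:[FAY] = -1/8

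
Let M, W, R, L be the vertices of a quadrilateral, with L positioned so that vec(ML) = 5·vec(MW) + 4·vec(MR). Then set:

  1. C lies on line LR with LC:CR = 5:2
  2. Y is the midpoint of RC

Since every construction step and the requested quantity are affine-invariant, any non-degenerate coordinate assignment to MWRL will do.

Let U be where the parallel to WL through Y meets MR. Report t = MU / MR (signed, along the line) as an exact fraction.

Choose coordinates M = (0, 0), W = (1, 0), R = (0, 1), L = (5, 4).
1. C lies on line LR with LC:CR = 5:2 ⇒ C = (10/7, 13/7)
2. Y is the midpoint of RC ⇒ Y = (5/7, 10/7)
through Y parallel to WL: direction (4, 4); meets MR at U = (0, 5/7)
U = M + t·(R−M) with t = 5/7

t = 5/7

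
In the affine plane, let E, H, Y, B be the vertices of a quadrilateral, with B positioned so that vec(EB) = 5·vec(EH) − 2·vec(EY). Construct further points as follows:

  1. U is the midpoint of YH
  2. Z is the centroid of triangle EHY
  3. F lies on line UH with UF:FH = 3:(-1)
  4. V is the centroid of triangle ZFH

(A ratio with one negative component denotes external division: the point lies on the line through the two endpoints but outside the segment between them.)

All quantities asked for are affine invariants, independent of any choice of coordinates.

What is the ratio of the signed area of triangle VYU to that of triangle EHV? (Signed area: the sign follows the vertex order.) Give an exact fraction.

[VYU]:[EHV] = -2

Work in coordinates with E = (0, 0), H = (1, 0), Y = (0, 1), B = (5, -2).
1. U is the midpoint of YH ⇒ U = (1/2, 1/2)
2. Z is the centroid of triangle EHY ⇒ Z = (1/3, 1/3)
3. F lies on line UH with UF:FH = 3:(-1) ⇒ F = (5/4, -1/4)
4. V is the centroid of triangle ZFH ⇒ V = (31/36, 1/36)
2·[VYU] = -1/18, 2·[EHV] = 1/36
[VYU]:[EHV] = -1/18:1/36 = -2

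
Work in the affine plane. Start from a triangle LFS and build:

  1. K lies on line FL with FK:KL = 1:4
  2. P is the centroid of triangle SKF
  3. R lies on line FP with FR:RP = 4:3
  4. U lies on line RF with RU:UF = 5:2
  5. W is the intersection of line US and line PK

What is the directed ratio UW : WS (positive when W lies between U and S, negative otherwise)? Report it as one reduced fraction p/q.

Work in coordinates with L = (0, 0), F = (1, 0), S = (0, 1).
1. K lies on line FL with FK:KL = 1:4 ⇒ K = (4/5, 0)
2. P is the centroid of triangle SKF ⇒ P = (3/5, 1/3)
3. R lies on line FP with FR:RP = 4:3 ⇒ R = (27/35, 4/21)
4. U lies on line RF with RU:UF = 5:2 ⇒ U = (229/245, 8/147)
5. W is the intersection of line US and line PK ⇒ W = (229/450, 131/270)
W = U + t·(S−U) with t = 41/90, so UW:WS = t:(1−t) = 41/90:49/90

UW:WS = 41/49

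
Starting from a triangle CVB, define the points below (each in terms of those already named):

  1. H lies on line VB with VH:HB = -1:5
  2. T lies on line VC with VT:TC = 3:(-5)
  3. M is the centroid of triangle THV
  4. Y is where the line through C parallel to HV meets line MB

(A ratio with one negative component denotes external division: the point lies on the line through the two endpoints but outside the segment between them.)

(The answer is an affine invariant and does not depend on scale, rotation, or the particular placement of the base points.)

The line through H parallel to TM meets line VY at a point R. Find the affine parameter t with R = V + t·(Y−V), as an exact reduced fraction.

t = -1/13

Work in coordinates with C = (0, 0), V = (1, 0), B = (0, 1).
1. H lies on line VB with VH:HB = -1:5 ⇒ H = (5/4, -1/4)
2. T lies on line VC with VT:TC = 3:(-5) ⇒ T = (5/2, 0)
3. M is the centroid of triangle THV ⇒ M = (19/12, -1/12)
4. Y is where the line through C parallel to HV meets line MB ⇒ Y = (-19/6, 19/6)
through H parallel to TM: direction (-11/12, -1/12); meets VY at R = (103/78, -19/78)
R = V + t·(Y−V) with t = -1/13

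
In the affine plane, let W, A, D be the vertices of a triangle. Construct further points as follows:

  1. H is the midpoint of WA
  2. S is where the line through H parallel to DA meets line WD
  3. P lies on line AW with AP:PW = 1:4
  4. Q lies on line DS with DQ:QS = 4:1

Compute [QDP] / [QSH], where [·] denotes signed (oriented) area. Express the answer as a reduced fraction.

Choose coordinates W = (0, 0), A = (1, 0), D = (0, 1).
1. H is the midpoint of WA ⇒ H = (1/2, 0)
2. S is where the line through H parallel to DA meets line WD ⇒ S = (0, 1/2)
3. P lies on line AW with AP:PW = 1:4 ⇒ P = (4/5, 0)
4. Q lies on line DS with DQ:QS = 4:1 ⇒ Q = (0, 3/5)
2·[QDP] = -8/25, 2·[QSH] = 1/20
[QDP]:[QSH] = -8/25:1/20 = -32/5

[QDP]:[QSH] = -32/5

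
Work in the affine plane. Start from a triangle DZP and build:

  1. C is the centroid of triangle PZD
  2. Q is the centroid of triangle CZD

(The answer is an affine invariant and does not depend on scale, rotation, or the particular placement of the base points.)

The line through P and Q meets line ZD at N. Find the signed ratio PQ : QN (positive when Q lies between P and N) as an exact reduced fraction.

Choose coordinates D = (0, 0), Z = (1, 0), P = (0, 1).
1. C is the centroid of triangle PZD ⇒ C = (1/3, 1/3)
2. Q is the centroid of triangle CZD ⇒ Q = (4/9, 1/9)
line PQ meets ZD at N = (1/2, 0)
Q = P + t·(N−P) with t = 8/9, so PQ:QN = 8/9:1/9

PQ:QN = 8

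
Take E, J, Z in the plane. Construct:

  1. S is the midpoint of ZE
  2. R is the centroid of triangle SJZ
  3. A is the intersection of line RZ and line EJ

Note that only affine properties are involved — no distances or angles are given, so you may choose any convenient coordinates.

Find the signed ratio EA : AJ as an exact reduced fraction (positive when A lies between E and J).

EA:AJ = 2

Assign E = (0, 0), J = (1, 0), Z = (0, 1) — the answer is frame-independent, so this choice is without loss of generality.
1. S is the midpoint of ZE ⇒ S = (0, 1/2)
2. R is the centroid of triangle SJZ ⇒ R = (1/3, 1/2)
3. A is the intersection of line RZ and line EJ ⇒ A = (2/3, 0)
A = E + t·(J−E) with t = 2/3, so EA:AJ = t:(1−t) = 2/3:1/3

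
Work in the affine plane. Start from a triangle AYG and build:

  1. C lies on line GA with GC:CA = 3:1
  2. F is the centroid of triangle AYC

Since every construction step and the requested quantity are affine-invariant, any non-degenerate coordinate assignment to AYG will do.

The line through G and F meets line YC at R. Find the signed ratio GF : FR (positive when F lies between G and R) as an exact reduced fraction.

Choose coordinates A = (0, 0), Y = (1, 0), G = (0, 1).
1. C lies on line GA with GC:CA = 3:1 ⇒ C = (0, 1/4)
2. F is the centroid of triangle AYC ⇒ F = (1/3, 1/12)
line GF meets YC at R = (3/10, 7/40)
F = G + t·(R−G) with t = 10/9, so GF:FR = 10/9:-1/9

GF:FR = -10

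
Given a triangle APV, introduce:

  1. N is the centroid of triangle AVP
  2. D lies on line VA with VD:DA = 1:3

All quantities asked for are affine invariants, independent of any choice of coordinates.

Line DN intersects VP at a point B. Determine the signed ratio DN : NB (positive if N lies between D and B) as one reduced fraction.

Choose coordinates A = (0, 0), P = (1, 0), V = (0, 1).
1. N is the centroid of triangle AVP ⇒ N = (1/3, 1/3)
2. D lies on line VA with VD:DA = 1:3 ⇒ D = (0, 3/4)
line DN meets VP at B = (-1, 2)
N = D + t·(B−D) with t = -1/3, so DN:NB = -1/3:4/3

DN:NB = -1/4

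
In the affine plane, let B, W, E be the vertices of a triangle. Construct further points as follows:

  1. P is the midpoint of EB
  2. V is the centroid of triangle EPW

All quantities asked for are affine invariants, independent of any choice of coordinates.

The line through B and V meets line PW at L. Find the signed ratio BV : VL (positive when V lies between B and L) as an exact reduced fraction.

BV:VL = -4

Assign B = (0, 0), W = (1, 0), E = (0, 1) — the answer is frame-independent, so this choice is without loss of generality.
1. P is the midpoint of EB ⇒ P = (0, 1/2)
2. V is the centroid of triangle EPW ⇒ V = (1/3, 1/2)
line BV meets PW at L = (1/4, 3/8)
V = B + t·(L−B) with t = 4/3, so BV:VL = 4/3:-1/3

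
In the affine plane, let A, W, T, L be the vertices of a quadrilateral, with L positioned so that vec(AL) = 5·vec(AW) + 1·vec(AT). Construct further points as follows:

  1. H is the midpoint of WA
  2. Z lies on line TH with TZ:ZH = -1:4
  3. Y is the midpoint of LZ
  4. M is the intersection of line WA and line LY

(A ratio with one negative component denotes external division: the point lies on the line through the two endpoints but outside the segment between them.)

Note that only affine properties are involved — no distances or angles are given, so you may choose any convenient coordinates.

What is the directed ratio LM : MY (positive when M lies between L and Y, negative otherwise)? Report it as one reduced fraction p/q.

Assign A = (0, 0), W = (1, 0), T = (0, 1), L = (5, 1) — the answer is frame-independent, so this choice is without loss of generality.
1. H is the midpoint of WA ⇒ H = (1/2, 0)
2. Z lies on line TH with TZ:ZH = -1:4 ⇒ Z = (-1/6, 4/3)
3. Y is the midpoint of LZ ⇒ Y = (29/12, 7/6)
4. M is the intersection of line WA and line LY ⇒ M = (41/2, 0)
M = L + t·(Y−L) with t = -6, so LM:MY = t:(1−t) = -6:7

LM:MY = -6/7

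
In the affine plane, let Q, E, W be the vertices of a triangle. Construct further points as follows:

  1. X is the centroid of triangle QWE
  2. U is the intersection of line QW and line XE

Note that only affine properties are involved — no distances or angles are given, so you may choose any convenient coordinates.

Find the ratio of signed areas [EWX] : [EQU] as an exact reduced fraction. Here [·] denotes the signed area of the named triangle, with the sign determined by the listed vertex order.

[EWX]:[EQU] = -2/3

Assign Q = (0, 0), E = (1, 0), W = (0, 1) — the answer is frame-independent, so this choice is without loss of generality.
1. X is the centroid of triangle QWE ⇒ X = (1/3, 1/3)
2. U is the intersection of line QW and line XE ⇒ U = (0, 1/2)
2·[EWX] = 1/3, 2·[EQU] = -1/2
[EWX]:[EQU] = 1/3:-1/2 = -2/3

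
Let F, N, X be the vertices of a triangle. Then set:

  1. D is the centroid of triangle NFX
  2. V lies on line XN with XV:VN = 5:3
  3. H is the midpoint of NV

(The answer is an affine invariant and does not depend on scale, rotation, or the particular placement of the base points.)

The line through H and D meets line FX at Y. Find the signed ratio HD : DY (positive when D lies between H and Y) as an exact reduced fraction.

Work in coordinates with F = (0, 0), N = (1, 0), X = (0, 1).
1. D is the centroid of triangle NFX ⇒ D = (1/3, 1/3)
2. V lies on line XN with XV:VN = 5:3 ⇒ V = (5/8, 3/8)
3. H is the midpoint of NV ⇒ H = (13/16, 3/16)
line HD meets FX at Y = (0, 10/23)
D = H + t·(Y−H) with t = 23/39, so HD:DY = 23/39:16/39

HD:DY = 23/16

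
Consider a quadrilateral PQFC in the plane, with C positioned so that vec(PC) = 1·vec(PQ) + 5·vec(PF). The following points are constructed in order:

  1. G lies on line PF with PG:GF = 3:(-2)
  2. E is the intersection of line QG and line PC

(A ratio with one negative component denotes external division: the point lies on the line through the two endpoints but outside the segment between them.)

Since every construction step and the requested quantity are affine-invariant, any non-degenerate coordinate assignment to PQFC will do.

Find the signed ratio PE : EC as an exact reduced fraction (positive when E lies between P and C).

Set P = (0, 0), Q = (1, 0), F = (0, 1), C = (1, 5); any affine frame gives the same invariant.
1. G lies on line PF with PG:GF = 3:(-2) ⇒ G = (0, 3)
2. E is the intersection of line QG and line PC ⇒ E = (3/8, 15/8)
E = P + t·(C−P) with t = 3/8, so PE:EC = t:(1−t) = 3/8:5/8

PE:EC = 3/5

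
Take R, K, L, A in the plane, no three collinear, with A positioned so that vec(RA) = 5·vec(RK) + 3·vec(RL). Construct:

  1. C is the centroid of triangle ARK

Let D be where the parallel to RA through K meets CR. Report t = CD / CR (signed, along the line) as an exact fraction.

t = -2

Choose coordinates R = (0, 0), K = (1, 0), L = (0, 1), A = (5, 3).
1. C is the centroid of triangle ARK ⇒ C = (2, 1)
through K parallel to RA: direction (5, 3); meets CR at D = (6, 3)
D = C + t·(R−C) with t = -2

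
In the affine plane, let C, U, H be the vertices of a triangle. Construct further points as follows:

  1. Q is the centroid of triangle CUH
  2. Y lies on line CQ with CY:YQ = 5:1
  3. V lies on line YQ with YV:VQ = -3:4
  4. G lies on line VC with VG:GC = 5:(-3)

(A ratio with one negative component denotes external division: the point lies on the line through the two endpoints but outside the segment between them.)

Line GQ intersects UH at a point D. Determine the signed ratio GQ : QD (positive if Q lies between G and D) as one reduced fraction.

Assign C = (0, 0), U = (1, 0), H = (0, 1) — the answer is frame-independent, so this choice is without loss of generality.
1. Q is the centroid of triangle CUH ⇒ Q = (1/3, 1/3)
2. Y lies on line CQ with CY:YQ = 5:1 ⇒ Y = (5/18, 5/18)
3. V lies on line YQ with YV:VQ = -3:4 ⇒ V = (1/9, 1/9)
4. G lies on line VC with VG:GC = 5:(-3) ⇒ G = (-1/6, -1/6)
line GQ meets UH at D = (1/2, 1/2)
Q = G + t·(D−G) with t = 3/4, so GQ:QD = 3/4:1/4

GQ:QD = 3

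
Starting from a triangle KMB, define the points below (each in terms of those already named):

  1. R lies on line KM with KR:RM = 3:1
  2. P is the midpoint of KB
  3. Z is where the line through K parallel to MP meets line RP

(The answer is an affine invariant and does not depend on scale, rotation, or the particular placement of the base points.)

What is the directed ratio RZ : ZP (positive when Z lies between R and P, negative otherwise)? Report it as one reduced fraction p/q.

RZ:ZP = -3/4

Work in coordinates with K = (0, 0), M = (1, 0), B = (0, 1).
1. R lies on line KM with KR:RM = 3:1 ⇒ R = (3/4, 0)
2. P is the midpoint of KB ⇒ P = (0, 1/2)
3. Z is where the line through K parallel to MP meets line RP ⇒ Z = (3, -3/2)
Z = R + t·(P−R) with t = -3, so RZ:ZP = t:(1−t) = -3:4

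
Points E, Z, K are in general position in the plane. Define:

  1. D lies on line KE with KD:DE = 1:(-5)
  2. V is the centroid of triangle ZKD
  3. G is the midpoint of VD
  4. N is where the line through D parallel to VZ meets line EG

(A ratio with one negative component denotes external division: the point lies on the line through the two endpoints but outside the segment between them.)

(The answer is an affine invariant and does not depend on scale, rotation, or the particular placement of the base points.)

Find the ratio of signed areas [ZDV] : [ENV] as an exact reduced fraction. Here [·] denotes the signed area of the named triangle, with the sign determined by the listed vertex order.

[ZDV]:[ENV] = -19/50

Choose coordinates E = (0, 0), Z = (1, 0), K = (0, 1).
1. D lies on line KE with KD:DE = 1:(-5) ⇒ D = (0, 5/4)
2. V is the centroid of triangle ZKD ⇒ V = (1/3, 3/4)
3. G is the midpoint of VD ⇒ G = (1/6, 1)
4. N is where the line through D parallel to VZ meets line EG ⇒ N = (10/57, 20/19)
2·[ZDV] = 1/12, 2·[ENV] = -25/114
[ZDV]:[ENV] = 1/12:-25/114 = -19/50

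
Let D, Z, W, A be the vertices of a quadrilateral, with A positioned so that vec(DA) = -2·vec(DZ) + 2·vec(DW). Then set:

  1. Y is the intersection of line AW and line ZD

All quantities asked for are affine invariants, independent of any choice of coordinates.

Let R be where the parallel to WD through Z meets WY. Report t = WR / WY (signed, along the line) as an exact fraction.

t = 1/2

Set D = (0, 0), Z = (1, 0), W = (0, 1), A = (-2, 2); any affine frame gives the same invariant.
1. Y is the intersection of line AW and line ZD ⇒ Y = (2, 0)
through Z parallel to WD: direction (0, -1); meets WY at R = (1, 1/2)
R = W + t·(Y−W) with t = 1/2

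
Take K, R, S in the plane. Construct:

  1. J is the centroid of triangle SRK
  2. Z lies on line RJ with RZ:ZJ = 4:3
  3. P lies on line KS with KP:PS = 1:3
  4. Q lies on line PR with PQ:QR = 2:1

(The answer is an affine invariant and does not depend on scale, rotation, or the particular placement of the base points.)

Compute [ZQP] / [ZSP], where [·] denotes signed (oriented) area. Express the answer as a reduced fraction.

[ZQP]:[ZSP] = -16/117

Work in coordinates with K = (0, 0), R = (1, 0), S = (0, 1).
1. J is the centroid of triangle SRK ⇒ J = (1/3, 1/3)
2. Z lies on line RJ with RZ:ZJ = 4:3 ⇒ Z = (13/21, 4/21)
3. P lies on line KS with KP:PS = 1:3 ⇒ P = (0, 1/4)
4. Q lies on line PR with PQ:QR = 2:1 ⇒ Q = (2/3, 1/12)
2·[ZQP] = -4/63, 2·[ZSP] = 13/28
[ZQP]:[ZSP] = -4/63:13/28 = -16/117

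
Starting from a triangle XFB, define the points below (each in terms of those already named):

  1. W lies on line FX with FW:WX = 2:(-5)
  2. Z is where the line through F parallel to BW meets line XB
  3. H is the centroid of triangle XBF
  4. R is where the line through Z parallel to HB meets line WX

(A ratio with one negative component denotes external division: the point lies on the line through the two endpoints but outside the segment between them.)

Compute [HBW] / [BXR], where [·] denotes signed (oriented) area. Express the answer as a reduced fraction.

[HBW]:[BXR] = -70/27

Assign X = (0, 0), F = (1, 0), B = (0, 1) — the answer is frame-independent, so this choice is without loss of generality.
1. W lies on line FX with FW:WX = 2:(-5) ⇒ W = (5/3, 0)
2. Z is where the line through F parallel to BW meets line XB ⇒ Z = (0, 3/5)
3. H is the centroid of triangle XBF ⇒ H = (1/3, 1/3)
4. R is where the line through Z parallel to HB meets line WX ⇒ R = (3/10, 0)
2·[HBW] = -7/9, 2·[BXR] = 3/10
[HBW]:[BXR] = -7/9:3/10 = -70/27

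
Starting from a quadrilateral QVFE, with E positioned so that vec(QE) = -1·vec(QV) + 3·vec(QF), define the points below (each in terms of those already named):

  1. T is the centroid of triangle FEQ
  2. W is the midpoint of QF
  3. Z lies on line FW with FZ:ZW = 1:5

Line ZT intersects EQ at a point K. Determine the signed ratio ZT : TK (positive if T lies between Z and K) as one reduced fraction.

Assign Q = (0, 0), V = (1, 0), F = (0, 1), E = (-1, 3) — the answer is frame-independent, so this choice is without loss of generality.
1. T is the centroid of triangle FEQ ⇒ T = (-1/3, 4/3)
2. W is the midpoint of QF ⇒ W = (0, 1/2)
3. Z lies on line FW with FZ:ZW = 1:5 ⇒ Z = (0, 11/12)
line ZT meets EQ at K = (-11/21, 11/7)
T = Z + t·(K−Z) with t = 7/11, so ZT:TK = 7/11:4/11

ZT:TK = 7/4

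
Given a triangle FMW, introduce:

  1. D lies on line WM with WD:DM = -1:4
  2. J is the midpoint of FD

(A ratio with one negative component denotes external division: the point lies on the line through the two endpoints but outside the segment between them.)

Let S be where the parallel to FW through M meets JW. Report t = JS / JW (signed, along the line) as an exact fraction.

t = 7

Assign F = (0, 0), M = (1, 0), W = (0, 1) — the answer is frame-independent, so this choice is without loss of generality.
1. D lies on line WM with WD:DM = -1:4 ⇒ D = (-1/3, 4/3)
2. J is the midpoint of FD ⇒ J = (-1/6, 2/3)
through M parallel to FW: direction (0, 1); meets JW at S = (1, 3)
S = J + t·(W−J) with t = 7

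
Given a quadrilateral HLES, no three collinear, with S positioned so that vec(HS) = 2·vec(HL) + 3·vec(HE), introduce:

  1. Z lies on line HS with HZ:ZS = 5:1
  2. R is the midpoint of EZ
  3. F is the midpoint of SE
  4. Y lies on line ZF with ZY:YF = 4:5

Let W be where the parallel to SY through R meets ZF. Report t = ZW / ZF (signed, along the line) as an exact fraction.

t = 7/9

Choose coordinates H = (0, 0), L = (1, 0), E = (0, 1), S = (2, 3).
1. Z lies on line HS with HZ:ZS = 5:1 ⇒ Z = (5/3, 5/2)
2. R is the midpoint of EZ ⇒ R = (5/6, 7/4)
3. F is the midpoint of SE ⇒ F = (1, 2)
4. Y lies on line ZF with ZY:YF = 4:5 ⇒ Y = (37/27, 41/18)
through R parallel to SY: direction (-17/27, -13/18); meets ZF at W = (31/27, 19/9)
W = Z + t·(F−Z) with t = 7/9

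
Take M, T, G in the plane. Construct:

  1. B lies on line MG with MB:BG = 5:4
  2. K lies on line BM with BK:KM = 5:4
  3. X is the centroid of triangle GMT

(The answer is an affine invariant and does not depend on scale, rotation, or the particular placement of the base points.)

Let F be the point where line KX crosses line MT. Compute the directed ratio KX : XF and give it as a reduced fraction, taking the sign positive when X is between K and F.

Choose coordinates M = (0, 0), T = (1, 0), G = (0, 1).
1. B lies on line MG with MB:BG = 5:4 ⇒ B = (0, 5/9)
2. K lies on line BM with BK:KM = 5:4 ⇒ K = (0, 20/81)
3. X is the centroid of triangle GMT ⇒ X = (1/3, 1/3)
line KX meets MT at F = (-20/21, 0)
X = K + t·(F−K) with t = -7/20, so KX:XF = -7/20:27/20

KX:XF = -7/27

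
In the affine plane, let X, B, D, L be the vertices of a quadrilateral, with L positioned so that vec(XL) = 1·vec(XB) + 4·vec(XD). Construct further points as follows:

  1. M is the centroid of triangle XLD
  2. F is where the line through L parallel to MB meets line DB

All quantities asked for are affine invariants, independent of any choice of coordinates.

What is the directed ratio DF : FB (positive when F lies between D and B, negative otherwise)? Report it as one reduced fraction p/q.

DF:FB = -11/8

Set X = (0, 0), B = (1, 0), D = (0, 1), L = (1, 4); any affine frame gives the same invariant.
1. M is the centroid of triangle XLD ⇒ M = (1/3, 5/3)
2. F is where the line through L parallel to MB meets line DB ⇒ F = (11/3, -8/3)
F = D + t·(B−D) with t = 11/3, so DF:FB = t:(1−t) = 11/3:-8/3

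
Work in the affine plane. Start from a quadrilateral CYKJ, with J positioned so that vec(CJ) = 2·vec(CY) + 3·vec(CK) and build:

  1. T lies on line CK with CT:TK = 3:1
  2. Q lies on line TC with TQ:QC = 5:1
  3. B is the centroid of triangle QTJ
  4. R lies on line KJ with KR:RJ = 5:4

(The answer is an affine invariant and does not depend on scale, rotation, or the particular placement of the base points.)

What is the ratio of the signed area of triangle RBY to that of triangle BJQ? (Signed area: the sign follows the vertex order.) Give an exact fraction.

[RBY]:[BJQ] = -61/30

Set C = (0, 0), Y = (1, 0), K = (0, 1), J = (2, 3); any affine frame gives the same invariant.
1. T lies on line CK with CT:TK = 3:1 ⇒ T = (0, 3/4)
2. Q lies on line TC with TQ:QC = 5:1 ⇒ Q = (0, 1/8)
3. B is the centroid of triangle QTJ ⇒ B = (2/3, 31/24)
4. R lies on line KJ with KR:RJ = 5:4 ⇒ R = (10/9, 19/9)
2·[RBY] = 61/72, 2·[BJQ] = -5/12
[RBY]:[BJQ] = 61/72:-5/12 = -61/30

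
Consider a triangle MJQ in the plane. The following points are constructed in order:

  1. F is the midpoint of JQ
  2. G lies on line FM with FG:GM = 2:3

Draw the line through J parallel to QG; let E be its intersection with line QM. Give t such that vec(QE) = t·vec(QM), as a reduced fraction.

Work in coordinates with M = (0, 0), J = (1, 0), Q = (0, 1).
1. F is the midpoint of JQ ⇒ F = (1/2, 1/2)
2. G lies on line FM with FG:GM = 2:3 ⇒ G = (3/10, 3/10)
through J parallel to QG: direction (3/10, -7/10); meets QM at E = (0, 7/3)
E = Q + t·(M−Q) with t = -4/3

t = -4/3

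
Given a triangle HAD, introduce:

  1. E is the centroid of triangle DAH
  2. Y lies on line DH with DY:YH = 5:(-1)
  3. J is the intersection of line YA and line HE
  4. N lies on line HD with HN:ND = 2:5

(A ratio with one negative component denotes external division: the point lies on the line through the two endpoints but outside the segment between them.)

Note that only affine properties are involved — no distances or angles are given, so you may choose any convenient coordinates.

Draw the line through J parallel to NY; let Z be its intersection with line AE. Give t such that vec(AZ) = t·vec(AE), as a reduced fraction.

t = 2

Set H = (0, 0), A = (1, 0), D = (0, 1); any affine frame gives the same invariant.
1. E is the centroid of triangle DAH ⇒ E = (1/3, 1/3)
2. Y lies on line DH with DY:YH = 5:(-1) ⇒ Y = (0, -1/4)
3. J is the intersection of line YA and line HE ⇒ J = (-1/3, -1/3)
4. N lies on line HD with HN:ND = 2:5 ⇒ N = (0, 2/7)
through J parallel to NY: direction (0, -15/28); meets AE at Z = (-1/3, 2/3)
Z = A + t·(E−A) with t = 2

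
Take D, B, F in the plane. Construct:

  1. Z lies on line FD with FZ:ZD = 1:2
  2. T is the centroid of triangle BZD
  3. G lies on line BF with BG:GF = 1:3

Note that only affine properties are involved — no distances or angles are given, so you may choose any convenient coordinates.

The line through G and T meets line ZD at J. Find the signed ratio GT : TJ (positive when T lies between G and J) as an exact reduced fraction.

Work in coordinates with D = (0, 0), B = (1, 0), F = (0, 1).
1. Z lies on line FD with FZ:ZD = 1:2 ⇒ Z = (0, 2/3)
2. T is the centroid of triangle BZD ⇒ T = (1/3, 2/9)
3. G lies on line BF with BG:GF = 1:3 ⇒ G = (3/4, 1/4)
line GT meets ZD at J = (0, 1/5)
T = G + t·(J−G) with t = 5/9, so GT:TJ = 5/9:4/9

GT:TJ = 5/4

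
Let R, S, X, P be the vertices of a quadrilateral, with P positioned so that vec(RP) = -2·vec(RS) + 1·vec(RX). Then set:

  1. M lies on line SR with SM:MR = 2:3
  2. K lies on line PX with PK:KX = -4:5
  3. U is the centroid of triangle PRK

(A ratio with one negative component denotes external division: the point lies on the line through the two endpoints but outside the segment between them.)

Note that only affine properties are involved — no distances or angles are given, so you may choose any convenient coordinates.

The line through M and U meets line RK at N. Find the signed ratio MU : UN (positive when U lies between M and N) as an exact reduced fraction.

Work in coordinates with R = (0, 0), S = (1, 0), X = (0, 1), P = (-2, 1).
1. M lies on line SR with SM:MR = 2:3 ⇒ M = (3/5, 0)
2. K lies on line PX with PK:KX = -4:5 ⇒ K = (-10, 1)
3. U is the centroid of triangle PRK ⇒ U = (-4, 2/3)
line MU meets RK at N = (60/31, -6/31)
U = M + t·(N−M) with t = -31/9, so MU:UN = -31/9:40/9

MU:UN = -31/40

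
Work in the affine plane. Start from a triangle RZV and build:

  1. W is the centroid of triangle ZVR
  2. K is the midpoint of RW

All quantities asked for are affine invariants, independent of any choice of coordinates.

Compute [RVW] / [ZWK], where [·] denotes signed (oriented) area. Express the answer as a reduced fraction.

Work in coordinates with R = (0, 0), Z = (1, 0), V = (0, 1).
1. W is the centroid of triangle ZVR ⇒ W = (1/3, 1/3)
2. K is the midpoint of RW ⇒ K = (1/6, 1/6)
2·[RVW] = -1/3, 2·[ZWK] = 1/6
[RVW]:[ZWK] = -1/3:1/6 = -2

[RVW]:[ZWK] = -2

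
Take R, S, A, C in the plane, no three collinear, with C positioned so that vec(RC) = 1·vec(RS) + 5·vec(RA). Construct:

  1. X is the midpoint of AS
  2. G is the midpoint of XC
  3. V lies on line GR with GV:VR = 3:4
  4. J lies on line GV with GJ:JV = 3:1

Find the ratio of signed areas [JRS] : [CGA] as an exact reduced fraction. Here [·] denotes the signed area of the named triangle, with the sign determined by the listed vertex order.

Assign R = (0, 0), S = (1, 0), A = (0, 1), C = (1, 5) — the answer is frame-independent, so this choice is without loss of generality.
1. X is the midpoint of AS ⇒ X = (1/2, 1/2)
2. G is the midpoint of XC ⇒ G = (3/4, 11/4)
3. V lies on line GR with GV:VR = 3:4 ⇒ V = (3/7, 11/7)
4. J lies on line GV with GJ:JV = 3:1 ⇒ J = (57/112, 209/112)
2·[JRS] = 209/112, 2·[CGA] = -5/4
[JRS]:[CGA] = 209/112:-5/4 = -209/140

[JRS]:[CGA] = -209/140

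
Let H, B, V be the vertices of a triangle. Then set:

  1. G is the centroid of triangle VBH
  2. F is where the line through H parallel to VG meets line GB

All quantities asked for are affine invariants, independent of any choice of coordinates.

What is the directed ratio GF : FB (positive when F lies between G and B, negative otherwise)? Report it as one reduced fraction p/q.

Assign H = (0, 0), B = (1, 0), V = (0, 1) — the answer is frame-independent, so this choice is without loss of generality.
1. G is the centroid of triangle VBH ⇒ G = (1/3, 1/3)
2. F is where the line through H parallel to VG meets line GB ⇒ F = (-1/3, 2/3)
F = G + t·(B−G) with t = -1, so GF:FB = t:(1−t) = -1:2

GF:FB = -1/2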